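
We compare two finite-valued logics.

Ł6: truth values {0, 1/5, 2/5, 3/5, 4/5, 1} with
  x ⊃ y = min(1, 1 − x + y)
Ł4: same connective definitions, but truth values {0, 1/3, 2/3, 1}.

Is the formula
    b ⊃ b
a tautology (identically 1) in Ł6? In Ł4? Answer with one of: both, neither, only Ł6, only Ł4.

In Ł6: every assignment gives 1 — tautology.
In Ł4: every assignment gives 1 — tautology.

both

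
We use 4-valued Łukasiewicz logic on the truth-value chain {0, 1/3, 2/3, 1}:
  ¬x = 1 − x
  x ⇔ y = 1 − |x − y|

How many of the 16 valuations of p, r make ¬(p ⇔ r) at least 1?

2

p = 0, r = 0 ↦ 0  <
p = 0, r = 1/3 ↦ 1/3  <
p = 0, r = 2/3 ↦ 2/3  <
p = 0, r = 1 ↦ 1  ≥
p = 1/3, r = 0 ↦ 1/3  <
p = 1/3, r = 1/3 ↦ 0  <
p = 1/3, r = 2/3 ↦ 1/3  <
p = 1/3, r = 1 ↦ 2/3  <
p = 2/3, r = 0 ↦ 2/3  <
p = 2/3, r = 1/3 ↦ 1/3  <
p = 2/3, r = 2/3 ↦ 0  <
p = 2/3, r = 1 ↦ 1/3  <
p = 1, r = 0 ↦ 1  ≥
p = 1, r = 1/3 ↦ 2/3  <
p = 1, r = 2/3 ↦ 1/3  <
p = 1, r = 1 ↦ 0  <
So 2 of the 16 assignments meet the threshold.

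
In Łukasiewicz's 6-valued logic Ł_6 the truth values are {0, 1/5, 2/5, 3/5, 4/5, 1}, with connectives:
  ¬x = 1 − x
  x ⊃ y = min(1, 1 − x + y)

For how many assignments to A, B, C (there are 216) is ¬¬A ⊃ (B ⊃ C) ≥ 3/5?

value 1: 181 assignments (counts)
value 4/5: 15 assignments (counts)
value 3/5: 10 assignments (counts)
value 2/5: 6 assignments
value 1/5: 3 assignments
value 0: 1 assignment
So 206 of the 216 assignments meet the threshold.

206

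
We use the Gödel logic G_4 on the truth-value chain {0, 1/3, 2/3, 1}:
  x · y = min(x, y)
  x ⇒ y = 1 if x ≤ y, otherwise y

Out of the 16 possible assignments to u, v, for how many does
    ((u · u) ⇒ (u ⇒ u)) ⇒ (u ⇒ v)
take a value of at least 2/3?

u = 0, v = 0 ↦ 1  ≥
u = 0, v = 1/3 ↦ 1  ≥
u = 0, v = 2/3 ↦ 1  ≥
u = 0, v = 1 ↦ 1  ≥
u = 1/3, v = 0 ↦ 0  <
u = 1/3, v = 1/3 ↦ 1  ≥
u = 1/3, v = 2/3 ↦ 1  ≥
u = 1/3, v = 1 ↦ 1  ≥
u = 2/3, v = 0 ↦ 0  <
u = 2/3, v = 1/3 ↦ 1/3  <
u = 2/3, v = 2/3 ↦ 1  ≥
u = 2/3, v = 1 ↦ 1  ≥
u = 1, v = 0 ↦ 0  <
u = 1, v = 1/3 ↦ 1/3  <
u = 1, v = 2/3 ↦ 2/3  ≥
u = 1, v = 1 ↦ 1  ≥
So 11 of the 16 assignments meet the threshold.

11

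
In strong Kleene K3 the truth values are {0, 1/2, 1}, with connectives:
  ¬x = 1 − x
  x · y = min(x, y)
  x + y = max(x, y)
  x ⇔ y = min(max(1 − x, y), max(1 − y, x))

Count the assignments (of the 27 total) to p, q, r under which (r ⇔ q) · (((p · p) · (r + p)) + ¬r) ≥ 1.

value 1: 4 assignments (counts)
value 1/2: 15 assignments
value 0: 8 assignments
So 4 of the 27 assignments meet the threshold.

4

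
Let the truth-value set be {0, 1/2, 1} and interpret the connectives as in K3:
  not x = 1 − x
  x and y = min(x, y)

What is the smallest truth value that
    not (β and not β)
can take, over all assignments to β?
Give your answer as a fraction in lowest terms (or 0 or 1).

Take β = 1/2:
not β = not 1/2 = 1/2
β and not β = 1/2 and 1/2 = 1/2
not (β and not β) = not 1/2 = 1/2
No assignment yields a value below 1/2, so this is the minimum.

1/2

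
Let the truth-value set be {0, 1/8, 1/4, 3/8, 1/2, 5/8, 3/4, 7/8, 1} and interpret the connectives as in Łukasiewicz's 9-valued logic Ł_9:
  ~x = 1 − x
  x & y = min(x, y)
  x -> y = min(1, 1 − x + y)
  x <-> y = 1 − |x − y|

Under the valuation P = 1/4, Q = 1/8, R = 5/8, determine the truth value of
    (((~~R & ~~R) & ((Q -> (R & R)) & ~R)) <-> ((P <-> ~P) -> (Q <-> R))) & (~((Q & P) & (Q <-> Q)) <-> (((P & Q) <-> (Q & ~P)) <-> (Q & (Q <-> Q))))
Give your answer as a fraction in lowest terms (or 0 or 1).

~R = ~5/8 = 3/8
~~R = ~3/8 = 5/8
~R = ~5/8 = 3/8
~~R = ~3/8 = 5/8
~~R & ~~R = 5/8 & 5/8 = 5/8
R & R = 5/8 & 5/8 = 5/8
Q -> (R & R) = 1/8 -> 5/8 = 1
~R = ~5/8 = 3/8
(Q -> (R & R)) & ~R = 1 & 3/8 = 3/8
(~~R & ~~R) & ((Q -> (R & R)) & ~R) = 5/8 & 3/8 = 3/8
~P = ~1/4 = 3/4
P <-> ~P = 1/4 <-> 3/4 = 1/2
Q <-> R = 1/8 <-> 5/8 = 1/2
(P <-> ~P) -> (Q <-> R) = 1/2 -> 1/2 = 1
((~~R & ~~R) & ((Q -> (R & R)) & ~R)) <-> ((P <-> ~P) -> (Q <-> R)) = 3/8 <-> 1 = 3/8
Q & P = 1/8 & 1/4 = 1/8
Q <-> Q = 1/8 <-> 1/8 = 1
(Q & P) & (Q <-> Q) = 1/8 & 1 = 1/8
~((Q & P) & (Q <-> Q)) = ~1/8 = 7/8
P & Q = 1/4 & 1/8 = 1/8
~P = ~1/4 = 3/4
Q & ~P = 1/8 & 3/4 = 1/8
(P & Q) <-> (Q & ~P) = 1/8 <-> 1/8 = 1
Q <-> Q = 1/8 <-> 1/8 = 1
Q & (Q <-> Q) = 1/8 & 1 = 1/8
((P & Q) <-> (Q & ~P)) <-> (Q & (Q <-> Q)) = 1 <-> 1/8 = 1/8
~((Q & P) & (Q <-> Q)) <-> (((P & Q) <-> (Q & ~P)) <-> (Q & (Q <-> Q))) = 7/8 <-> 1/8 = 1/4
(((~~R & ~~R) & ((Q -> (R & R)) & ~R)) <-> ((P <-> ~P) -> (Q <-> R))) & (~((Q & P) & (Q <-> Q)) <-> (((P & Q) <-> (Q & ~P)) <-> (Q & (Q <-> Q)))) = 3/8 & 1/4 = 1/4

1/4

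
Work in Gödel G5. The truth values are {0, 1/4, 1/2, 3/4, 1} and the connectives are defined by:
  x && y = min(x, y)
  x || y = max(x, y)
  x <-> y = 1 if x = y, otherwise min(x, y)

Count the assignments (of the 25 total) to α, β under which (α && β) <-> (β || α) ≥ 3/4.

value 1: 5 assignments (counts)
value 3/4: 2 assignments (counts)
value 1/2: 4 assignments
value 1/4: 6 assignments
value 0: 8 assignments
So 7 of the 25 assignments meet the threshold.

7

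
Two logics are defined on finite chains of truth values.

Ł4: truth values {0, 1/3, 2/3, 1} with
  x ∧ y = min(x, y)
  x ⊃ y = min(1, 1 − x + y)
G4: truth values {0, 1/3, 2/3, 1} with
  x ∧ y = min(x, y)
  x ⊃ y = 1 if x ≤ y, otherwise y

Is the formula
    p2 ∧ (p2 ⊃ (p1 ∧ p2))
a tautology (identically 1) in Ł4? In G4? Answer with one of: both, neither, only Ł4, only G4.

neither

In Ł4: at p1 = 0, p2 = 0 the value is 0 — not a tautology.
In G4: at p1 = 0, p2 = 0 the value is 0 — not a tautology.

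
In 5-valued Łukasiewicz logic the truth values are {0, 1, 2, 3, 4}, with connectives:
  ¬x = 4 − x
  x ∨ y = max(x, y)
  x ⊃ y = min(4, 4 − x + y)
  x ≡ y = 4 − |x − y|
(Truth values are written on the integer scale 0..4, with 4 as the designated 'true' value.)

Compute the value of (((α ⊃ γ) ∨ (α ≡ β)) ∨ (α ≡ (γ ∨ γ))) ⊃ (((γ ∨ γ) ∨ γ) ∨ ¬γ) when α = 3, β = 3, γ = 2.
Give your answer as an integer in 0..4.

2

α ⊃ γ = 3 ⊃ 2 = 3
α ≡ β = 3 ≡ 3 = 4
(α ⊃ γ) ∨ (α ≡ β) = 3 ∨ 4 = 4
γ ∨ γ = 2 ∨ 2 = 2
α ≡ (γ ∨ γ) = 3 ≡ 2 = 3
((α ⊃ γ) ∨ (α ≡ β)) ∨ (α ≡ (γ ∨ γ)) = 4 ∨ 3 = 4
γ ∨ γ = 2 ∨ 2 = 2
(γ ∨ γ) ∨ γ = 2 ∨ 2 = 2
¬γ = ¬2 = 2
((γ ∨ γ) ∨ γ) ∨ ¬γ = 2 ∨ 2 = 2
(((α ⊃ γ) ∨ (α ≡ β)) ∨ (α ≡ (γ ∨ γ))) ⊃ (((γ ∨ γ) ∨ γ) ∨ ¬γ) = 4 ⊃ 2 = 2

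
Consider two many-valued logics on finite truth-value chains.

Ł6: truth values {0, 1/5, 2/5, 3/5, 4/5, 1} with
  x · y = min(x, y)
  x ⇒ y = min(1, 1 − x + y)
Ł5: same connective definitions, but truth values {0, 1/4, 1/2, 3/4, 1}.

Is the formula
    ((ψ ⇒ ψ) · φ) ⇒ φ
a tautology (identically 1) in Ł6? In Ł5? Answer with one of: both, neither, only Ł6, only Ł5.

In Ł6: every assignment gives 1 — tautology.
In Ł5: every assignment gives 1 — tautology.

both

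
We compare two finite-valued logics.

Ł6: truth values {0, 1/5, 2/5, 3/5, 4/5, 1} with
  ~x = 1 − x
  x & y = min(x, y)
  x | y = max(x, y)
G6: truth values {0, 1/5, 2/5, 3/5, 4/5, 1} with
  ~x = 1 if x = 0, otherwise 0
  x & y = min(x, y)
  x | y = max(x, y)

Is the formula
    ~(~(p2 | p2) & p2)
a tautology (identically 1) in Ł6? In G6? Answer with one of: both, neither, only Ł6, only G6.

only G6

In Ł6: at p2 = 1/5 the value is 4/5 — not a tautology.
In G6: every assignment gives 1 — tautology.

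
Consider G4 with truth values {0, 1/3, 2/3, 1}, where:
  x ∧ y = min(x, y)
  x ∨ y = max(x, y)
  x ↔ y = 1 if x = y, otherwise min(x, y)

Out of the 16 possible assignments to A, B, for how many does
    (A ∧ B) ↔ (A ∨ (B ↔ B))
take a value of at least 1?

A = 0, B = 0 ↦ 0  <
A = 0, B = 1/3 ↦ 0  <
A = 0, B = 2/3 ↦ 0  <
A = 0, B = 1 ↦ 0  <
A = 1/3, B = 0 ↦ 0  <
A = 1/3, B = 1/3 ↦ 1/3  <
A = 1/3, B = 2/3 ↦ 1/3  <
A = 1/3, B = 1 ↦ 1/3  <
A = 2/3, B = 0 ↦ 0  <
A = 2/3, B = 1/3 ↦ 1/3  <
A = 2/3, B = 2/3 ↦ 2/3  <
A = 2/3, B = 1 ↦ 2/3  <
A = 1, B = 0 ↦ 0  <
A = 1, B = 1/3 ↦ 1/3  <
A = 1, B = 2/3 ↦ 2/3  <
A = 1, B = 1 ↦ 1  ≥
So 1 of the 16 assignments meets the threshold.

1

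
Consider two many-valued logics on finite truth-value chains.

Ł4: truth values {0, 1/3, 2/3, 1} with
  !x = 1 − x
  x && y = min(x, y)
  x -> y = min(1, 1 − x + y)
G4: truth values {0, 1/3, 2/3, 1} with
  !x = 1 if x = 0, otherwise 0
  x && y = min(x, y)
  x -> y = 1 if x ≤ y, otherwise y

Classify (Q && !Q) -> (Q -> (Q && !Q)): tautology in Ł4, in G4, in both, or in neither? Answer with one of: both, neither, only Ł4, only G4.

both

In Ł4: every assignment gives 1 — tautology.
In G4: every assignment gives 1 — tautology.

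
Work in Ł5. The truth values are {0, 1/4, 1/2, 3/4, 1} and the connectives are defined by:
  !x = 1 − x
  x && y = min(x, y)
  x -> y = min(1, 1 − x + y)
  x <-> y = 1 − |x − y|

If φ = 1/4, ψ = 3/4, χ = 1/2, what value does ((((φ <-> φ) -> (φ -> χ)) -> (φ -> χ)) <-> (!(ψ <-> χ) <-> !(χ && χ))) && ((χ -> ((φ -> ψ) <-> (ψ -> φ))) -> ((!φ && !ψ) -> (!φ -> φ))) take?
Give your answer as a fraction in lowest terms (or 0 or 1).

φ <-> φ = 1/4 <-> 1/4 = 1
φ -> χ = 1/4 -> 1/2 = 1
(φ <-> φ) -> (φ -> χ) = 1 -> 1 = 1
φ -> χ = 1/4 -> 1/2 = 1
((φ <-> φ) -> (φ -> χ)) -> (φ -> χ) = 1 -> 1 = 1
ψ <-> χ = 3/4 <-> 1/2 = 3/4
!(ψ <-> χ) = !3/4 = 1/4
χ && χ = 1/2 && 1/2 = 1/2
!(χ && χ) = !1/2 = 1/2
!(ψ <-> χ) <-> !(χ && χ) = 1/4 <-> 1/2 = 3/4
(((φ <-> φ) -> (φ -> χ)) -> (φ -> χ)) <-> (!(ψ <-> χ) <-> !(χ && χ)) = 1 <-> 3/4 = 3/4
φ -> ψ = 1/4 -> 3/4 = 1
ψ -> φ = 3/4 -> 1/4 = 1/2
(φ -> ψ) <-> (ψ -> φ) = 1 <-> 1/2 = 1/2
χ -> ((φ -> ψ) <-> (ψ -> φ)) = 1/2 -> 1/2 = 1
!φ = !1/4 = 3/4
!ψ = !3/4 = 1/4
!φ && !ψ = 3/4 && 1/4 = 1/4
!φ = !1/4 = 3/4
!φ -> φ = 3/4 -> 1/4 = 1/2
(!φ && !ψ) -> (!φ -> φ) = 1/4 -> 1/2 = 1
(χ -> ((φ -> ψ) <-> (ψ -> φ))) -> ((!φ && !ψ) -> (!φ -> φ)) = 1 -> 1 = 1
((((φ <-> φ) -> (φ -> χ)) -> (φ -> χ)) <-> (!(ψ <-> χ) <-> !(χ && χ))) && ((χ -> ((φ -> ψ) <-> (ψ -> φ))) -> ((!φ && !ψ) -> (!φ -> φ))) = 3/4 && 1 = 3/4

3/4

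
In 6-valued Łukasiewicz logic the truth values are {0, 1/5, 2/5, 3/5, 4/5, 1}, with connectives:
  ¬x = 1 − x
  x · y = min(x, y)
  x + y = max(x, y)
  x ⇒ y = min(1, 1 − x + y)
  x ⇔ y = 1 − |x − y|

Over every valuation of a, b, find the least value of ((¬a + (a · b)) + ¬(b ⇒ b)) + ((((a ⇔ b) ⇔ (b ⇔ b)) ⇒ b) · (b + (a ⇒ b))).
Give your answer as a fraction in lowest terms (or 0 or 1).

0

Take a = 1, b = 0:
¬a = ¬1 = 0
a · b = 1 · 0 = 0
¬a + (a · b) = 0 + 0 = 0
b ⇒ b = 0 ⇒ 0 = 1
¬(b ⇒ b) = ¬1 = 0
(¬a + (a · b)) + ¬(b ⇒ b) = 0 + 0 = 0
a ⇔ b = 1 ⇔ 0 = 0
b ⇔ b = 0 ⇔ 0 = 1
(a ⇔ b) ⇔ (b ⇔ b) = 0 ⇔ 1 = 0
((a ⇔ b) ⇔ (b ⇔ b)) ⇒ b = 0 ⇒ 0 = 1
a ⇒ b = 1 ⇒ 0 = 0
b + (a ⇒ b) = 0 + 0 = 0
(((a ⇔ b) ⇔ (b ⇔ b)) ⇒ b) · (b + (a ⇒ b)) = 1 · 0 = 0
((¬a + (a · b)) + ¬(b ⇒ b)) + ((((a ⇔ b) ⇔ (b ⇔ b)) ⇒ b) · (b + (a ⇒ b))) = 0 + 0 = 0
No assignment yields a value below 0, so this is the minimum.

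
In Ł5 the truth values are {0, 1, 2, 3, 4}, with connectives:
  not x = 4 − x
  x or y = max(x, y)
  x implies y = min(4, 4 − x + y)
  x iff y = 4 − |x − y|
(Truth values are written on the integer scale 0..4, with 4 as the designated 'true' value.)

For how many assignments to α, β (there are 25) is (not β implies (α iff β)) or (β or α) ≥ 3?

24

value 4: 21 assignments (counts)
value 3: 3 assignments (counts)
value 2: 1 assignment
So 24 of the 25 assignments meet the threshold.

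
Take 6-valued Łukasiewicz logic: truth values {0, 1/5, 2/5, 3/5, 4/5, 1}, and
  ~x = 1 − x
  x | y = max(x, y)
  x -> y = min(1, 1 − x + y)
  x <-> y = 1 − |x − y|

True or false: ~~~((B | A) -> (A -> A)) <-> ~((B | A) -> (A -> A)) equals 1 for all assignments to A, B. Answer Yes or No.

Yes

At A = 3/5, B = 1/5, for instance:
B | A = 1/5 | 3/5 = 3/5
A -> A = 3/5 -> 3/5 = 1
(B | A) -> (A -> A) = 3/5 -> 1 = 1
~((B | A) -> (A -> A)) = ~1 = 0
~~((B | A) -> (A -> A)) = ~0 = 1
~~~((B | A) -> (A -> A)) = ~1 = 0
~~~((B | A) -> (A -> A)) <-> ~((B | A) -> (A -> A)) = 0 <-> 0 = 1
and checking the remaining 35 assignments likewise gives ≥ 1 in every case.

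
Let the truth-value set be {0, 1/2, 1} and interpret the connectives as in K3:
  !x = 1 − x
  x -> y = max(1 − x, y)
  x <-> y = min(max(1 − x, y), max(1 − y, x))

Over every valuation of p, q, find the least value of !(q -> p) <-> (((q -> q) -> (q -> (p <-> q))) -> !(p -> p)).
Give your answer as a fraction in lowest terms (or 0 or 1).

Take p = 0, q = 1/2:
q -> p = 1/2 -> 0 = 1/2
!(q -> p) = !1/2 = 1/2
q -> q = 1/2 -> 1/2 = 1/2
p <-> q = 0 <-> 1/2 = 1/2
q -> (p <-> q) = 1/2 -> 1/2 = 1/2
(q -> q) -> (q -> (p <-> q)) = 1/2 -> 1/2 = 1/2
p -> p = 0 -> 0 = 1
!(p -> p) = !1 = 0
((q -> q) -> (q -> (p <-> q))) -> !(p -> p) = 1/2 -> 0 = 1/2
!(q -> p) <-> (((q -> q) -> (q -> (p <-> q))) -> !(p -> p)) = 1/2 <-> 1/2 = 1/2
No assignment yields a value below 1/2, so this is the minimum.

1/2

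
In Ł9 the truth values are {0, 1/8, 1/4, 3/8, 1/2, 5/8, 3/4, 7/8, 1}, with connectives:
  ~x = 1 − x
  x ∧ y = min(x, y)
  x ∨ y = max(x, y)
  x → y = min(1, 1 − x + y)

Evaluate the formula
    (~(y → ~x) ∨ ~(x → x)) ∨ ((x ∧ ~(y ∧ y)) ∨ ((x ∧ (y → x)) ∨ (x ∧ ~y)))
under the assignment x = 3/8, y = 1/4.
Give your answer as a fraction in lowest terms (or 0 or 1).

~x = ~3/8 = 5/8
y → ~x = 1/4 → 5/8 = 1
~(y → ~x) = ~1 = 0
x → x = 3/8 → 3/8 = 1
~(x → x) = ~1 = 0
~(y → ~x) ∨ ~(x → x) = 0 ∨ 0 = 0
y ∧ y = 1/4 ∧ 1/4 = 1/4
~(y ∧ y) = ~1/4 = 3/4
x ∧ ~(y ∧ y) = 3/8 ∧ 3/4 = 3/8
y → x = 1/4 → 3/8 = 1
x ∧ (y → x) = 3/8 ∧ 1 = 3/8
~y = ~1/4 = 3/4
x ∧ ~y = 3/8 ∧ 3/4 = 3/8
(x ∧ (y → x)) ∨ (x ∧ ~y) = 3/8 ∨ 3/8 = 3/8
(x ∧ ~(y ∧ y)) ∨ ((x ∧ (y → x)) ∨ (x ∧ ~y)) = 3/8 ∨ 3/8 = 3/8
(~(y → ~x) ∨ ~(x → x)) ∨ ((x ∧ ~(y ∧ y)) ∨ ((x ∧ (y → x)) ∨ (x ∧ ~y))) = 0 ∨ 3/8 = 3/8

3/8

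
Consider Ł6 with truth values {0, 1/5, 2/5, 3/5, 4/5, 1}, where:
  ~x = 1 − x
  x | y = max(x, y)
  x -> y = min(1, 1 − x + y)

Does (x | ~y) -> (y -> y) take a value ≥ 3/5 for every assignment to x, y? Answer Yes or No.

Yes

At x = 4/5, y = 3/5, for instance:
~y = ~3/5 = 2/5
x | ~y = 4/5 | 2/5 = 4/5
y -> y = 3/5 -> 3/5 = 1
(x | ~y) -> (y -> y) = 4/5 -> 1 = 1
and checking the remaining 35 assignments likewise gives ≥ 3/5 in every case.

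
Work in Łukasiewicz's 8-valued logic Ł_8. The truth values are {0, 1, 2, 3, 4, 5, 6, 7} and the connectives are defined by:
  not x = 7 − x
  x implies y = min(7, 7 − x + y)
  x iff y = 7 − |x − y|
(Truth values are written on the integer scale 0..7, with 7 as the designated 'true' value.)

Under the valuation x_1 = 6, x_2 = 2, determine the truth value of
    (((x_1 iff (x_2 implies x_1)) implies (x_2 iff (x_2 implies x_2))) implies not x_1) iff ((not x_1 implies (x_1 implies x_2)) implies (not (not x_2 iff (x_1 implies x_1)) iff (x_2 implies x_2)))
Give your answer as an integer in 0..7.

x_2 implies x_1 = 2 implies 6 = 7
x_1 iff (x_2 implies x_1) = 6 iff 7 = 6
x_2 implies x_2 = 2 implies 2 = 7
x_2 iff (x_2 implies x_2) = 2 iff 7 = 2
(x_1 iff (x_2 implies x_1)) implies (x_2 iff (x_2 implies x_2)) = 6 implies 2 = 3
not x_1 = not 6 = 1
((x_1 iff (x_2 implies x_1)) implies (x_2 iff (x_2 implies x_2))) implies not x_1 = 3 implies 1 = 5
not x_1 = not 6 = 1
x_1 implies x_2 = 6 implies 2 = 3
not x_1 implies (x_1 implies x_2) = 1 implies 3 = 7
not x_2 = not 2 = 5
x_1 implies x_1 = 6 implies 6 = 7
not x_2 iff (x_1 implies x_1) = 5 iff 7 = 5
not (not x_2 iff (x_1 implies x_1)) = not 5 = 2
x_2 implies x_2 = 2 implies 2 = 7
not (not x_2 iff (x_1 implies x_1)) iff (x_2 implies x_2) = 2 iff 7 = 2
(not x_1 implies (x_1 implies x_2)) implies (not (not x_2 iff (x_1 implies x_1)) iff (x_2 implies x_2)) = 7 implies 2 = 2
(((x_1 iff (x_2 implies x_1)) implies (x_2 iff (x_2 implies x_2))) implies not x_1) iff ((not x_1 implies (x_1 implies x_2)) implies (not (not x_2 iff (x_1 implies x_1)) iff (x_2 implies x_2))) = 5 iff 2 = 4

4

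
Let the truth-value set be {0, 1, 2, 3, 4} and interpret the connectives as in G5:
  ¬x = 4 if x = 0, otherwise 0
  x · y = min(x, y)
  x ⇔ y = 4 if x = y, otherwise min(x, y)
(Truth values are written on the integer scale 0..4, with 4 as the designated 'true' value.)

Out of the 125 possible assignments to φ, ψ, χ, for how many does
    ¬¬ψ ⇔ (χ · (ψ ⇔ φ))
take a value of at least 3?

value 4: 25 assignments (counts)
value 3: 8 assignments (counts)
value 2: 18 assignments
value 1: 34 assignments
value 0: 40 assignments
So 33 of the 125 assignments meet the threshold.

33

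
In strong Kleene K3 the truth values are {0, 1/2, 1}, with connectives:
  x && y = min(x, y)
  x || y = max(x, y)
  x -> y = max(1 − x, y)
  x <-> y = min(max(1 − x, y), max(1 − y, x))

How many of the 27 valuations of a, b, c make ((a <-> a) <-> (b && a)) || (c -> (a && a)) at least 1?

value 1: 15 assignments (counts)
value 1/2: 9 assignments
value 0: 3 assignments
So 15 of the 27 assignments meet the threshold.

15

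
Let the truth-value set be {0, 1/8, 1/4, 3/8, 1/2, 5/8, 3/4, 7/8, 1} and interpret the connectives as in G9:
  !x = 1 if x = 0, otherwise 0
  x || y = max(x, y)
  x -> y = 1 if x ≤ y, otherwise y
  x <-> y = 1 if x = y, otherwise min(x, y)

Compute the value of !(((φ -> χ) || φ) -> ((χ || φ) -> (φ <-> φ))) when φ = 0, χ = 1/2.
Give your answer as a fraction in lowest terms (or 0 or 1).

φ -> χ = 0 -> 1/2 = 1
(φ -> χ) || φ = 1 || 0 = 1
χ || φ = 1/2 || 0 = 1/2
φ <-> φ = 0 <-> 0 = 1
(χ || φ) -> (φ <-> φ) = 1/2 -> 1 = 1
((φ -> χ) || φ) -> ((χ || φ) -> (φ <-> φ)) = 1 -> 1 = 1
!(((φ -> χ) || φ) -> ((χ || φ) -> (φ <-> φ))) = !1 = 0

0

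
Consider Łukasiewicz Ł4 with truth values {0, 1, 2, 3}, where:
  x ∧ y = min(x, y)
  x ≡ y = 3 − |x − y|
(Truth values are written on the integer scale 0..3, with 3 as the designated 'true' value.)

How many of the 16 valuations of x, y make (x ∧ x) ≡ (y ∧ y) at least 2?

x = 0, y = 0 ↦ 3  ≥
x = 0, y = 1 ↦ 2  ≥
x = 0, y = 2 ↦ 1  <
x = 0, y = 3 ↦ 0  <
x = 1, y = 0 ↦ 2  ≥
x = 1, y = 1 ↦ 3  ≥
x = 1, y = 2 ↦ 2  ≥
x = 1, y = 3 ↦ 1  <
x = 2, y = 0 ↦ 1  <
x = 2, y = 1 ↦ 2  ≥
x = 2, y = 2 ↦ 3  ≥
x = 2, y = 3 ↦ 2  ≥
x = 3, y = 0 ↦ 0  <
x = 3, y = 1 ↦ 1  <
x = 3, y = 2 ↦ 2  ≥
x = 3, y = 3 ↦ 3  ≥
So 10 of the 16 assignments meet the threshold.

10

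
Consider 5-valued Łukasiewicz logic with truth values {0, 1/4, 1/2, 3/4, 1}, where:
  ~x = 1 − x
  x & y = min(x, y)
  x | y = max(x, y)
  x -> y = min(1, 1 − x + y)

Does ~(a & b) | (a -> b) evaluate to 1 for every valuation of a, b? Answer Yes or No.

Counterexample: take a = 1/2, b = 1/4.
a & b = 1/2 & 1/4 = 1/4
~(a & b) = ~1/4 = 3/4
a -> b = 1/2 -> 1/4 = 3/4
~(a & b) | (a -> b) = 3/4 | 3/4 = 3/4
This gives 3/4 ≠ 1.

No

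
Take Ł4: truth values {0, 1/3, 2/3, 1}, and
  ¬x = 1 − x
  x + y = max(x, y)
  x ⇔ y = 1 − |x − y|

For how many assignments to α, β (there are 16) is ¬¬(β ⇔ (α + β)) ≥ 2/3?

α = 0, β = 0 ↦ 1  ≥
α = 0, β = 1/3 ↦ 1  ≥
α = 0, β = 2/3 ↦ 1  ≥
α = 0, β = 1 ↦ 1  ≥
α = 1/3, β = 0 ↦ 2/3  ≥
α = 1/3, β = 1/3 ↦ 1  ≥
α = 1/3, β = 2/3 ↦ 1  ≥
α = 1/3, β = 1 ↦ 1  ≥
α = 2/3, β = 0 ↦ 1/3  <
α = 2/3, β = 1/3 ↦ 2/3  ≥
α = 2/3, β = 2/3 ↦ 1  ≥
α = 2/3, β = 1 ↦ 1  ≥
α = 1, β = 0 ↦ 0  <
α = 1, β = 1/3 ↦ 1/3  <
α = 1, β = 2/3 ↦ 2/3  ≥
α = 1, β = 1 ↦ 1  ≥
So 13 of the 16 assignments meet the threshold.

13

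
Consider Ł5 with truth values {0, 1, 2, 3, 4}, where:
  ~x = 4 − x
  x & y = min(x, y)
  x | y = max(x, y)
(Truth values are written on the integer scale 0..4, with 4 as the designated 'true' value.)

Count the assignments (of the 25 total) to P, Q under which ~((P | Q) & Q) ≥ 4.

5

value 4: 5 assignments (counts)
value 3: 5 assignments
value 2: 5 assignments
value 1: 5 assignments
value 0: 5 assignments
So 5 of the 25 assignments meet the threshold.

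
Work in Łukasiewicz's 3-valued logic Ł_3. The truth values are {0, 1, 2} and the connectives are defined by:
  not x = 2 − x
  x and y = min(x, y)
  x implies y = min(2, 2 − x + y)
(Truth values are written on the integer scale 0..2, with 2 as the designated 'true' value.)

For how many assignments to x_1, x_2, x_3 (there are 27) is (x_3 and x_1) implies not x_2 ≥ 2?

22

value 2: 22 assignments (counts)
value 1: 4 assignments
value 0: 1 assignment
So 22 of the 27 assignments meet the threshold.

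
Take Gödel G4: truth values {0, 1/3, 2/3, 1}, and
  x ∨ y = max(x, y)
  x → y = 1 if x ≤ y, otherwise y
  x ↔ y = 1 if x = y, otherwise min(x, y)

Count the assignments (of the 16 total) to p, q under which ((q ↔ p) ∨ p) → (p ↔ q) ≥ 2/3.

11

p = 0, q = 0 ↦ 1  ≥
p = 0, q = 1/3 ↦ 1  ≥
p = 0, q = 2/3 ↦ 1  ≥
p = 0, q = 1 ↦ 1  ≥
p = 1/3, q = 0 ↦ 0  <
p = 1/3, q = 1/3 ↦ 1  ≥
p = 1/3, q = 2/3 ↦ 1  ≥
p = 1/3, q = 1 ↦ 1  ≥
p = 2/3, q = 0 ↦ 0  <
p = 2/3, q = 1/3 ↦ 1/3  <
p = 2/3, q = 2/3 ↦ 1  ≥
p = 2/3, q = 1 ↦ 1  ≥
p = 1, q = 0 ↦ 0  <
p = 1, q = 1/3 ↦ 1/3  <
p = 1, q = 2/3 ↦ 2/3  ≥
p = 1, q = 1 ↦ 1  ≥
So 11 of the 16 assignments meet the threshold.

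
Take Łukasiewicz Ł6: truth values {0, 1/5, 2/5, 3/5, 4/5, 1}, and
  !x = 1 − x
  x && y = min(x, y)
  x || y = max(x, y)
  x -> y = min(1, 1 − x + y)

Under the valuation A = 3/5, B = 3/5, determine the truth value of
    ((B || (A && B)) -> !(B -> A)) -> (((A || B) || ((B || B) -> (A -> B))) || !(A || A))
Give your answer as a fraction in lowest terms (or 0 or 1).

1

A && B = 3/5 && 3/5 = 3/5
B || (A && B) = 3/5 || 3/5 = 3/5
B -> A = 3/5 -> 3/5 = 1
!(B -> A) = !1 = 0
(B || (A && B)) -> !(B -> A) = 3/5 -> 0 = 2/5
A || B = 3/5 || 3/5 = 3/5
B || B = 3/5 || 3/5 = 3/5
A -> B = 3/5 -> 3/5 = 1
(B || B) -> (A -> B) = 3/5 -> 1 = 1
(A || B) || ((B || B) -> (A -> B)) = 3/5 || 1 = 1
A || A = 3/5 || 3/5 = 3/5
!(A || A) = !3/5 = 2/5
((A || B) || ((B || B) -> (A -> B))) || !(A || A) = 1 || 2/5 = 1
((B || (A && B)) -> !(B -> A)) -> (((A || B) || ((B || B) -> (A -> B))) || !(A || A)) = 2/5 -> 1 = 1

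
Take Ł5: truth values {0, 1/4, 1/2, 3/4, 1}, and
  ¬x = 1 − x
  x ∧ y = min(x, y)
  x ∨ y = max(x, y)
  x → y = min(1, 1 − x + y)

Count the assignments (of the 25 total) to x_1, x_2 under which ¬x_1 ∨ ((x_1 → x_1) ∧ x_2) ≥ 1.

9

value 1: 9 assignments (counts)
value 3/4: 7 assignments
value 1/2: 5 assignments
value 1/4: 3 assignments
value 0: 1 assignment
So 9 of the 25 assignments meet the threshold.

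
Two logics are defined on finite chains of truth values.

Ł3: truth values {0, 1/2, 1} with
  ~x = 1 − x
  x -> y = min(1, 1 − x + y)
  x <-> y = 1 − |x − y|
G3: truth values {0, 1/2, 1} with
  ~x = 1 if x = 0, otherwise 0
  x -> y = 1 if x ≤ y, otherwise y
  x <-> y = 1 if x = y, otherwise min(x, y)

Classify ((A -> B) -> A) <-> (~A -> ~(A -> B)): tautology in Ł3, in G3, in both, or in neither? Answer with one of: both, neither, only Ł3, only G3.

only Ł3

In Ł3: every assignment gives 1 — tautology.
In G3: at A = 1/2, B = 1/2 the value is 1/2 — not a tautology.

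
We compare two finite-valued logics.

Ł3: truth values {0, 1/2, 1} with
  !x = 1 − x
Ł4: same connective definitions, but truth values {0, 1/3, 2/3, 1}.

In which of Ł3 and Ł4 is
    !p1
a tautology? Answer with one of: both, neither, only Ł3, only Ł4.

neither

In Ł3: at p1 = 1/2 the value is 1/2 — not a tautology.
In Ł4: at p1 = 1/3 the value is 2/3 — not a tautology.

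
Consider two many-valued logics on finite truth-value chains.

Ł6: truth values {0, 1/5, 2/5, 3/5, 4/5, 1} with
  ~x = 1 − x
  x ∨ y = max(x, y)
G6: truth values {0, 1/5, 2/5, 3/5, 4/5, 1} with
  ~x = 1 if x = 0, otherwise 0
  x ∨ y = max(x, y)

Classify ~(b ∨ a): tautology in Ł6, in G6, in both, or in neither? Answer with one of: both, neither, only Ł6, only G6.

In Ł6: at a = 0, b = 1/5 the value is 4/5 — not a tautology.
In G6: at a = 0, b = 1/5 the value is 0 — not a tautology.

neither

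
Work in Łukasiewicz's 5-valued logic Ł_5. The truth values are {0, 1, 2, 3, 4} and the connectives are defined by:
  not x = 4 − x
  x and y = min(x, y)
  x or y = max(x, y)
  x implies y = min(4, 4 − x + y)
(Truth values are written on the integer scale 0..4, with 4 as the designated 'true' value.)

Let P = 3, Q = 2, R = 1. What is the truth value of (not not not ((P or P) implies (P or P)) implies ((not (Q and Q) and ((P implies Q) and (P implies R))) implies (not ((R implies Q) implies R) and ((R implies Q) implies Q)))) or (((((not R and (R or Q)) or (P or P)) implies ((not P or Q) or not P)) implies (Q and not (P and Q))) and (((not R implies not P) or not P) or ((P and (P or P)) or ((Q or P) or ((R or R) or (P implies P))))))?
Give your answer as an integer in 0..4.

4

P or P = 3 or 3 = 3
P or P = 3 or 3 = 3
(P or P) implies (P or P) = 3 implies 3 = 4
not ((P or P) implies (P or P)) = not 4 = 0
not not ((P or P) implies (P or P)) = not 0 = 4
not not not ((P or P) implies (P or P)) = not 4 = 0
Q and Q = 2 and 2 = 2
not (Q and Q) = not 2 = 2
P implies Q = 3 implies 2 = 3
P implies R = 3 implies 1 = 2
(P implies Q) and (P implies R) = 3 and 2 = 2
not (Q and Q) and ((P implies Q) and (P implies R)) = 2 and 2 = 2
R implies Q = 1 implies 2 = 4
(R implies Q) implies R = 4 implies 1 = 1
not ((R implies Q) implies R) = not 1 = 3
R implies Q = 1 implies 2 = 4
(R implies Q) implies Q = 4 implies 2 = 2
not ((R implies Q) implies R) and ((R implies Q) implies Q) = 3 and 2 = 2
(not (Q and Q) and ((P implies Q) and (P implies R))) implies (not ((R implies Q) implies R) and ((R implies Q) implies Q)) = 2 implies 2 = 4
not not not ((P or P) implies (P or P)) implies ((not (Q and Q) and ((P implies Q) and (P implies R))) implies (not ((R implies Q) implies R) and ((R implies Q) implies Q))) = 0 implies 4 = 4
not R = not 1 = 3
R or Q = 1 or 2 = 2
not R and (R or Q) = 3 and 2 = 2
P or P = 3 or 3 = 3
(not R and (R or Q)) or (P or P) = 2 or 3 = 3
not P = not 3 = 1
not P or Q = 1 or 2 = 2
not P = not 3 = 1
(not P or Q) or not P = 2 or 1 = 2
((not R and (R or Q)) or (P or P)) implies ((not P or Q) or not P) = 3 implies 2 = 3
P and Q = 3 and 2 = 2
not (P and Q) = not 2 = 2
Q and not (P and Q) = 2 and 2 = 2
(((not R and (R or Q)) or (P or P)) implies ((not P or Q) or not P)) implies (Q and not (P and Q)) = 3 implies 2 = 3
not R = not 1 = 3
not P = not 3 = 1
not R implies not P = 3 implies 1 = 2
not P = not 3 = 1
(not R implies not P) or not P = 2 or 1 = 2
P or P = 3 or 3 = 3
P and (P or P) = 3 and 3 = 3
Q or P = 2 or 3 = 3
R or R = 1 or 1 = 1
P implies P = 3 implies 3 = 4
(R or R) or (P implies P) = 1 or 4 = 4
(Q or P) or ((R or R) or (P implies P)) = 3 or 4 = 4
(P and (P or P)) or ((Q or P) or ((R or R) or (P implies P))) = 3 or 4 = 4
((not R implies not P) or not P) or ((P and (P or P)) or ((Q or P) or ((R or R) or (P implies P)))) = 2 or 4 = 4
((((not R and (R or Q)) or (P or P)) implies ((not P or Q) or not P)) implies (Q and not (P and Q))) and (((not R implies not P) or not P) or ((P and (P or P)) or ((Q or P) or ((R or R) or (P implies P))))) = 3 and 4 = 3
(not not not ((P or P) implies (P or P)) implies ((not (Q and Q) and ((P implies Q) and (P implies R))) implies (not ((R implies Q) implies R) and ((R implies Q) implies Q)))) or (((((not R and (R or Q)) or (P or P)) implies ((not P or Q) or not P)) implies (Q and not (P and Q))) and (((not R implies not P) or not P) or ((P and (P or P)) or ((Q or P) or ((R or R) or (P implies P)))))) = 4 or 3 = 4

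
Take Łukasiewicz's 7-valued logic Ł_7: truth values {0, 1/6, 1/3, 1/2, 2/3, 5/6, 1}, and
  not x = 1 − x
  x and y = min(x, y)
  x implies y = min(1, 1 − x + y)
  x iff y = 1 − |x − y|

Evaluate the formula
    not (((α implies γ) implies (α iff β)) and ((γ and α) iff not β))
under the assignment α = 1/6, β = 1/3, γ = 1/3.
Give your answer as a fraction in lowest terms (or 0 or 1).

1/2

α implies γ = 1/6 implies 1/3 = 1
α iff β = 1/6 iff 1/3 = 5/6
(α implies γ) implies (α iff β) = 1 implies 5/6 = 5/6
γ and α = 1/3 and 1/6 = 1/6
not β = not 1/3 = 2/3
(γ and α) iff not β = 1/6 iff 2/3 = 1/2
((α implies γ) implies (α iff β)) and ((γ and α) iff not β) = 5/6 and 1/2 = 1/2
not (((α implies γ) implies (α iff β)) and ((γ and α) iff not β)) = not 1/2 = 1/2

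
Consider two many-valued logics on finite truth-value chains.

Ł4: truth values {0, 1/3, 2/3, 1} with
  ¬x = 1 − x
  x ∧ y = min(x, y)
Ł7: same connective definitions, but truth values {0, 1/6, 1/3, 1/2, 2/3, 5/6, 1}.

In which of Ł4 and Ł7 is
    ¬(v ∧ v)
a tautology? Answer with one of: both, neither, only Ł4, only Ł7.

neither

In Ł4: at v = 1/3 the value is 2/3 — not a tautology.
In Ł7: at v = 1/6 the value is 5/6 — not a tautology.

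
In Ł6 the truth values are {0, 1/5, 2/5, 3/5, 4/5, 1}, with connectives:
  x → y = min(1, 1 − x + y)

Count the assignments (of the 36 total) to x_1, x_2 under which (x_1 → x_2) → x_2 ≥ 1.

value 1: 11 assignments (counts)
value 4/5: 9 assignments
value 3/5: 7 assignments
value 2/5: 5 assignments
value 1/5: 3 assignments
value 0: 1 assignment
So 11 of the 36 assignments meet the threshold.

11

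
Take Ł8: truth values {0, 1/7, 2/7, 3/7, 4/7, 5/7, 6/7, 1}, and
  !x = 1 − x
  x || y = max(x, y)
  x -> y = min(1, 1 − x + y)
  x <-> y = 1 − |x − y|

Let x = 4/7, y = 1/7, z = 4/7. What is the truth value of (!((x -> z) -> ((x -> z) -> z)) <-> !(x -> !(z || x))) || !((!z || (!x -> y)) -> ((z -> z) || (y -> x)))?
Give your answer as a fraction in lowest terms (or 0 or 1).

x -> z = 4/7 -> 4/7 = 1
x -> z = 4/7 -> 4/7 = 1
(x -> z) -> z = 1 -> 4/7 = 4/7
(x -> z) -> ((x -> z) -> z) = 1 -> 4/7 = 4/7
!((x -> z) -> ((x -> z) -> z)) = !4/7 = 3/7
z || x = 4/7 || 4/7 = 4/7
!(z || x) = !4/7 = 3/7
x -> !(z || x) = 4/7 -> 3/7 = 6/7
!(x -> !(z || x)) = !6/7 = 1/7
!((x -> z) -> ((x -> z) -> z)) <-> !(x -> !(z || x)) = 3/7 <-> 1/7 = 5/7
!z = !4/7 = 3/7
!x = !4/7 = 3/7
!x -> y = 3/7 -> 1/7 = 5/7
!z || (!x -> y) = 3/7 || 5/7 = 5/7
z -> z = 4/7 -> 4/7 = 1
y -> x = 1/7 -> 4/7 = 1
(z -> z) || (y -> x) = 1 || 1 = 1
(!z || (!x -> y)) -> ((z -> z) || (y -> x)) = 5/7 -> 1 = 1
!((!z || (!x -> y)) -> ((z -> z) || (y -> x))) = !1 = 0
(!((x -> z) -> ((x -> z) -> z)) <-> !(x -> !(z || x))) || !((!z || (!x -> y)) -> ((z -> z) || (y -> x))) = 5/7 || 0 = 5/7

5/7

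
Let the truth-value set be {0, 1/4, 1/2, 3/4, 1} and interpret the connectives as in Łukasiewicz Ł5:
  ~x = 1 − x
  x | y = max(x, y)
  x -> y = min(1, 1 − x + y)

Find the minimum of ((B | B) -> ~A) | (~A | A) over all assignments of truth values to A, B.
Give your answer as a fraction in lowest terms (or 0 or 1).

Take A = 1/2, B = 1:
B | B = 1 | 1 = 1
~A = ~1/2 = 1/2
(B | B) -> ~A = 1 -> 1/2 = 1/2
~A = ~1/2 = 1/2
~A | A = 1/2 | 1/2 = 1/2
((B | B) -> ~A) | (~A | A) = 1/2 | 1/2 = 1/2
No assignment yields a value below 1/2, so this is the minimum.

1/2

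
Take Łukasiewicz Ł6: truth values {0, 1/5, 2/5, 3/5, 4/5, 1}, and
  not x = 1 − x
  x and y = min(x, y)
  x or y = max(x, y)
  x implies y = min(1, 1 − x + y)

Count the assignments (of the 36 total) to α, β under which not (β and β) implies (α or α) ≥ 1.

value 1: 21 assignments (counts)
value 4/5: 5 assignments
value 3/5: 4 assignments
value 2/5: 3 assignments
value 1/5: 2 assignments
value 0: 1 assignment
So 21 of the 36 assignments meet the threshold.

21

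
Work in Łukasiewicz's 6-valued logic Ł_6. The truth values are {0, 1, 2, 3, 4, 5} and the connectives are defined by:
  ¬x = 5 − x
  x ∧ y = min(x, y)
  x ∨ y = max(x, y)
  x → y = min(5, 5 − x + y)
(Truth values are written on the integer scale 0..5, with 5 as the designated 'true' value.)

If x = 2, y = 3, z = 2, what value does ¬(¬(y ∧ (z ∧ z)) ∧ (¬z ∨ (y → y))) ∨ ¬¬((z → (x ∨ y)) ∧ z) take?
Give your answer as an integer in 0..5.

z ∧ z = 2 ∧ 2 = 2
y ∧ (z ∧ z) = 3 ∧ 2 = 2
¬(y ∧ (z ∧ z)) = ¬2 = 3
¬z = ¬2 = 3
y → y = 3 → 3 = 5
¬z ∨ (y → y) = 3 ∨ 5 = 5
¬(y ∧ (z ∧ z)) ∧ (¬z ∨ (y → y)) = 3 ∧ 5 = 3
¬(¬(y ∧ (z ∧ z)) ∧ (¬z ∨ (y → y))) = ¬3 = 2
x ∨ y = 2 ∨ 3 = 3
z → (x ∨ y) = 2 → 3 = 5
(z → (x ∨ y)) ∧ z = 5 ∧ 2 = 2
¬((z → (x ∨ y)) ∧ z) = ¬2 = 3
¬¬((z → (x ∨ y)) ∧ z) = ¬3 = 2
¬(¬(y ∧ (z ∧ z)) ∧ (¬z ∨ (y → y))) ∨ ¬¬((z → (x ∨ y)) ∧ z) = 2 ∨ 2 = 2

2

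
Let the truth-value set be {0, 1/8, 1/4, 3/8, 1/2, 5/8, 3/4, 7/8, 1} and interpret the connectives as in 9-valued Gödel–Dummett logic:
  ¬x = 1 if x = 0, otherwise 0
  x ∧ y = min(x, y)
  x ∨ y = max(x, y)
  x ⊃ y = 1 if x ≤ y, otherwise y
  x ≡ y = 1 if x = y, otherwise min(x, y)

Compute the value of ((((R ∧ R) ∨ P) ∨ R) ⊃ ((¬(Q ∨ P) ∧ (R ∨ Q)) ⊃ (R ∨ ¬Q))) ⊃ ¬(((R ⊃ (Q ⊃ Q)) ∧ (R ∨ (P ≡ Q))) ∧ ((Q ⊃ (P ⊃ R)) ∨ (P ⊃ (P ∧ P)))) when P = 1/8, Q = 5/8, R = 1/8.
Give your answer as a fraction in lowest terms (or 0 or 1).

R ∧ R = 1/8 ∧ 1/8 = 1/8
(R ∧ R) ∨ P = 1/8 ∨ 1/8 = 1/8
((R ∧ R) ∨ P) ∨ R = 1/8 ∨ 1/8 = 1/8
Q ∨ P = 5/8 ∨ 1/8 = 5/8
¬(Q ∨ P) = ¬5/8 = 0
R ∨ Q = 1/8 ∨ 5/8 = 5/8
¬(Q ∨ P) ∧ (R ∨ Q) = 0 ∧ 5/8 = 0
¬Q = ¬5/8 = 0
R ∨ ¬Q = 1/8 ∨ 0 = 1/8
(¬(Q ∨ P) ∧ (R ∨ Q)) ⊃ (R ∨ ¬Q) = 0 ⊃ 1/8 = 1
(((R ∧ R) ∨ P) ∨ R) ⊃ ((¬(Q ∨ P) ∧ (R ∨ Q)) ⊃ (R ∨ ¬Q)) = 1/8 ⊃ 1 = 1
Q ⊃ Q = 5/8 ⊃ 5/8 = 1
R ⊃ (Q ⊃ Q) = 1/8 ⊃ 1 = 1
P ≡ Q = 1/8 ≡ 5/8 = 1/8
R ∨ (P ≡ Q) = 1/8 ∨ 1/8 = 1/8
(R ⊃ (Q ⊃ Q)) ∧ (R ∨ (P ≡ Q)) = 1 ∧ 1/8 = 1/8
P ⊃ R = 1/8 ⊃ 1/8 = 1
Q ⊃ (P ⊃ R) = 5/8 ⊃ 1 = 1
P ∧ P = 1/8 ∧ 1/8 = 1/8
P ⊃ (P ∧ P) = 1/8 ⊃ 1/8 = 1
(Q ⊃ (P ⊃ R)) ∨ (P ⊃ (P ∧ P)) = 1 ∨ 1 = 1
((R ⊃ (Q ⊃ Q)) ∧ (R ∨ (P ≡ Q))) ∧ ((Q ⊃ (P ⊃ R)) ∨ (P ⊃ (P ∧ P))) = 1/8 ∧ 1 = 1/8
¬(((R ⊃ (Q ⊃ Q)) ∧ (R ∨ (P ≡ Q))) ∧ ((Q ⊃ (P ⊃ R)) ∨ (P ⊃ (P ∧ P)))) = ¬1/8 = 0
((((R ∧ R) ∨ P) ∨ R) ⊃ ((¬(Q ∨ P) ∧ (R ∨ Q)) ⊃ (R ∨ ¬Q))) ⊃ ¬(((R ⊃ (Q ⊃ Q)) ∧ (R ∨ (P ≡ Q))) ∧ ((Q ⊃ (P ⊃ R)) ∨ (P ⊃ (P ∧ P)))) = 1 ⊃ 0 = 0

0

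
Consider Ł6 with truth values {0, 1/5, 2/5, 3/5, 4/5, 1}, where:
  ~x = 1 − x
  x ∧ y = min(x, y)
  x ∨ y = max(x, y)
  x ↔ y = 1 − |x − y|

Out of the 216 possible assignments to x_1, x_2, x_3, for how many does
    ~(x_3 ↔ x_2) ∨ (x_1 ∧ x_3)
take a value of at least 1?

value 1: 17 assignments (counts)
value 4/5: 37 assignments
value 3/5: 54 assignments
value 2/5: 56 assignments
value 1/5: 41 assignments
value 0: 11 assignments
So 17 of the 216 assignments meet the threshold.

17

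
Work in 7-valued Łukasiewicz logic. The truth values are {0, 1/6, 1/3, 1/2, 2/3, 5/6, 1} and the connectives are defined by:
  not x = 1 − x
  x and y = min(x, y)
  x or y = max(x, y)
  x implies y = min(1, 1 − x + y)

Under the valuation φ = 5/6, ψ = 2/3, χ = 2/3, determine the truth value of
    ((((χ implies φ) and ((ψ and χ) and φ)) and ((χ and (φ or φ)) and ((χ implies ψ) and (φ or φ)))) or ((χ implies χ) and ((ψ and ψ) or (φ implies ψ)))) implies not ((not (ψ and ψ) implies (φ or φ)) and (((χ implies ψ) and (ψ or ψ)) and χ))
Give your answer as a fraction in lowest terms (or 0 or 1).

1/2

χ implies φ = 2/3 implies 5/6 = 1
ψ and χ = 2/3 and 2/3 = 2/3
(ψ and χ) and φ = 2/3 and 5/6 = 2/3
(χ implies φ) and ((ψ and χ) and φ) = 1 and 2/3 = 2/3
φ or φ = 5/6 or 5/6 = 5/6
χ and (φ or φ) = 2/3 and 5/6 = 2/3
χ implies ψ = 2/3 implies 2/3 = 1
φ or φ = 5/6 or 5/6 = 5/6
(χ implies ψ) and (φ or φ) = 1 and 5/6 = 5/6
(χ and (φ or φ)) and ((χ implies ψ) and (φ or φ)) = 2/3 and 5/6 = 2/3
((χ implies φ) and ((ψ and χ) and φ)) and ((χ and (φ or φ)) and ((χ implies ψ) and (φ or φ))) = 2/3 and 2/3 = 2/3
χ implies χ = 2/3 implies 2/3 = 1
ψ and ψ = 2/3 and 2/3 = 2/3
φ implies ψ = 5/6 implies 2/3 = 5/6
(ψ and ψ) or (φ implies ψ) = 2/3 or 5/6 = 5/6
(χ implies χ) and ((ψ and ψ) or (φ implies ψ)) = 1 and 5/6 = 5/6
(((χ implies φ) and ((ψ and χ) and φ)) and ((χ and (φ or φ)) and ((χ implies ψ) and (φ or φ)))) or ((χ implies χ) and ((ψ and ψ) or (φ implies ψ))) = 2/3 or 5/6 = 5/6
ψ and ψ = 2/3 and 2/3 = 2/3
not (ψ and ψ) = not 2/3 = 1/3
φ or φ = 5/6 or 5/6 = 5/6
not (ψ and ψ) implies (φ or φ) = 1/3 implies 5/6 = 1
χ implies ψ = 2/3 implies 2/3 = 1
ψ or ψ = 2/3 or 2/3 = 2/3
(χ implies ψ) and (ψ or ψ) = 1 and 2/3 = 2/3
((χ implies ψ) and (ψ or ψ)) and χ = 2/3 and 2/3 = 2/3
(not (ψ and ψ) implies (φ or φ)) and (((χ implies ψ) and (ψ or ψ)) and χ) = 1 and 2/3 = 2/3
not ((not (ψ and ψ) implies (φ or φ)) and (((χ implies ψ) and (ψ or ψ)) and χ)) = not 2/3 = 1/3
((((χ implies φ) and ((ψ and χ) and φ)) and ((χ and (φ or φ)) and ((χ implies ψ) and (φ or φ)))) or ((χ implies χ) and ((ψ and ψ) or (φ implies ψ)))) implies not ((not (ψ and ψ) implies (φ or φ)) and (((χ implies ψ) and (ψ or ψ)) and χ)) = 5/6 implies 1/3 = 1/2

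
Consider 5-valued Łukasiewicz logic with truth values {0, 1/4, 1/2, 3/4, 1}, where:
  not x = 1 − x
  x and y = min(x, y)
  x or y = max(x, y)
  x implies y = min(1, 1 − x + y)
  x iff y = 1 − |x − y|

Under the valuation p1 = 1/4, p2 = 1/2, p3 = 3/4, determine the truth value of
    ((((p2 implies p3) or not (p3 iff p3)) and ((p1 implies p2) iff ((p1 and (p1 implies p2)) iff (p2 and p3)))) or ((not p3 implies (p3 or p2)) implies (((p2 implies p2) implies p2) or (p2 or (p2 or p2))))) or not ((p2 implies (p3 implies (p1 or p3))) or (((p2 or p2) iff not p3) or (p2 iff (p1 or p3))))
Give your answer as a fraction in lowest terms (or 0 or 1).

3/4

p2 implies p3 = 1/2 implies 3/4 = 1
p3 iff p3 = 3/4 iff 3/4 = 1
not (p3 iff p3) = not 1 = 0
(p2 implies p3) or not (p3 iff p3) = 1 or 0 = 1
p1 implies p2 = 1/4 implies 1/2 = 1
p1 implies p2 = 1/4 implies 1/2 = 1
p1 and (p1 implies p2) = 1/4 and 1 = 1/4
p2 and p3 = 1/2 and 3/4 = 1/2
(p1 and (p1 implies p2)) iff (p2 and p3) = 1/4 iff 1/2 = 3/4
(p1 implies p2) iff ((p1 and (p1 implies p2)) iff (p2 and p3)) = 1 iff 3/4 = 3/4
((p2 implies p3) or not (p3 iff p3)) and ((p1 implies p2) iff ((p1 and (p1 implies p2)) iff (p2 and p3))) = 1 and 3/4 = 3/4
not p3 = not 3/4 = 1/4
p3 or p2 = 3/4 or 1/2 = 3/4
not p3 implies (p3 or p2) = 1/4 implies 3/4 = 1
p2 implies p2 = 1/2 implies 1/2 = 1
(p2 implies p2) implies p2 = 1 implies 1/2 = 1/2
p2 or p2 = 1/2 or 1/2 = 1/2
p2 or (p2 or p2) = 1/2 or 1/2 = 1/2
((p2 implies p2) implies p2) or (p2 or (p2 or p2)) = 1/2 or 1/2 = 1/2
(not p3 implies (p3 or p2)) implies (((p2 implies p2) implies p2) or (p2 or (p2 or p2))) = 1 implies 1/2 = 1/2
(((p2 implies p3) or not (p3 iff p3)) and ((p1 implies p2) iff ((p1 and (p1 implies p2)) iff (p2 and p3)))) or ((not p3 implies (p3 or p2)) implies (((p2 implies p2) implies p2) or (p2 or (p2 or p2)))) = 3/4 or 1/2 = 3/4
p1 or p3 = 1/4 or 3/4 = 3/4
p3 implies (p1 or p3) = 3/4 implies 3/4 = 1
p2 implies (p3 implies (p1 or p3)) = 1/2 implies 1 = 1
p2 or p2 = 1/2 or 1/2 = 1/2
not p3 = not 3/4 = 1/4
(p2 or p2) iff not p3 = 1/2 iff 1/4 = 3/4
p1 or p3 = 1/4 or 3/4 = 3/4
p2 iff (p1 or p3) = 1/2 iff 3/4 = 3/4
((p2 or p2) iff not p3) or (p2 iff (p1 or p3)) = 3/4 or 3/4 = 3/4
(p2 implies (p3 implies (p1 or p3))) or (((p2 or p2) iff not p3) or (p2 iff (p1 or p3))) = 1 or 3/4 = 1
not ((p2 implies (p3 implies (p1 or p3))) or (((p2 or p2) iff not p3) or (p2 iff (p1 or p3)))) = not 1 = 0
((((p2 implies p3) or not (p3 iff p3)) and ((p1 implies p2) iff ((p1 and (p1 implies p2)) iff (p2 and p3)))) or ((not p3 implies (p3 or p2)) implies (((p2 implies p2) implies p2) or (p2 or (p2 or p2))))) or not ((p2 implies (p3 implies (p1 or p3))) or (((p2 or p2) iff not p3) or (p2 iff (p1 or p3)))) = 3/4 or 0 = 3/4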